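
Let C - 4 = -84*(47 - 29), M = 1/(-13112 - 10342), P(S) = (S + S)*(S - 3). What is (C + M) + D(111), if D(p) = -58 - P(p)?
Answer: -599062069/23454 ≈ -25542.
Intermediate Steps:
P(S) = 2*S*(-3 + S) (P(S) = (2*S)*(-3 + S) = 2*S*(-3 + S))
M = -1/23454 (M = 1/(-23454) = -1/23454 ≈ -4.2637e-5)
C = -1508 (C = 4 - 84*(47 - 29) = 4 - 84*18 = 4 - 1512 = -1508)
D(p) = -58 - 2*p*(-3 + p)
(C + M) + D(111) = (-1508 - 1/23454) + (-58 - 2*111*(-3 + 111)) = -35368633/23454 + (-58 - 2*111*108) = -35368633/23454 + (-58 - 23976) = -35368633/23454 - 24034 = -599062069/23454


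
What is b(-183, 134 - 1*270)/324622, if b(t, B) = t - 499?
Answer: -341/162311 ≈ -0.0021009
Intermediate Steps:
b(t, B) = -499 + t
b(-183, 134 - 1*270)/324622 = (-499 - 183)/324622 = -682*1/324622 = -341/162311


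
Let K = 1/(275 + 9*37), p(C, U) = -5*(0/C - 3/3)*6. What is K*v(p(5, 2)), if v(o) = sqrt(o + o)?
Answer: sqrt(15)/304 ≈ 0.012740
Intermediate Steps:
p(C, U) = 30 (p(C, U) = -5*(0 - 3*1/3)*6 = -5*(0 - 1)*6 = -5*(-1)*6 = 5*6 = 30)
v(o) = sqrt(2)*sqrt(o) (v(o) = sqrt(2*o) = sqrt(2)*sqrt(o))
K = 1/608 (K = 1/(275 + 333) = 1/608 ≈ 0.0016447)
K*v(p(5, 2)) = (sqrt(2)*sqrt(30))/608 = (2*sqrt(15))/608 = sqrt(15)/304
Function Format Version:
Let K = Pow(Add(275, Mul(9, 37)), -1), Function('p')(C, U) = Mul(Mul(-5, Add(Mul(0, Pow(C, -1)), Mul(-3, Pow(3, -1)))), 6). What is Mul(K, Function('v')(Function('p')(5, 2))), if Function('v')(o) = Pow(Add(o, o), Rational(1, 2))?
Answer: Mul(Rational(1, 304), Pow(15, Rational(1, 2))) ≈ 0.012740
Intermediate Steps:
Function('p')(C, U) = 30 (Function('p')(C, U) = Mul(Mul(-5, Add(0, Mul(-3, Rational(1, 3)))), 6) = Mul(Mul(-5, Add(0, -1)), 6) = Mul(Mul(-5, -1), 6) = Mul(5, 6) = 30)
Function('v')(o) = Mul(Pow(2, Rational(1, 2)), Pow(o, Rational(1, 2))) (Function('v')(o) = Pow(Mul(2, o), Rational(1, 2)) = Mul(Pow(2, Rational(1, 2)), Pow(o, Rational(1, 2))))
K = Rational(1, 608) (K = Pow(Add(275, 333), -1) = Pow(608, -1) = Rational(1, 608) ≈ 0.0016447)
Mul(K, Function('v')(Function('p')(5, 2))) = Mul(Rational(1, 608), Mul(Pow(2, Rational(1, 2)), Pow(30, Rational(1, 2)))) = Mul(Rational(1, 608), Mul(2, Pow(15, Rational(1, 2)))) = Mul(Rational(1, 304), Pow(15, Rational(1, 2)))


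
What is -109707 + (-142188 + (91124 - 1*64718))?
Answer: -225489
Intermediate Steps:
-109707 + (-142188 + (91124 - 1*64718)) = -109707 + (-142188 + (91124 - 64718)) = -109707 + (-142188 + 26406) = -109707 - 115782 = -225489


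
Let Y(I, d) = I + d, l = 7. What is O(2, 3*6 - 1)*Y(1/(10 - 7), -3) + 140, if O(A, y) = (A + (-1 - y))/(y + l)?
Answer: 1276/9 ≈ 141.78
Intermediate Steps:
O(A, y) = (-1 + A - y)/(7 + y) (O(A, y) = (A + (-1 - y))/(y + 7) = (-1 + A - y)/(7 + y))
O(2, 3*6 - 1)*Y(1/(10 - 7), -3) + 140 = ((-1 + 2 - (3*6 - 1))/(7 + (3*6 - 1)))*(1/(10 - 7) - 3) + 140 = ((-1 + 2 - (18 - 1))/(7 + (18 - 1)))*(1/3 - 3) + 140 = ((-1 + 2 - 1*17)/(7 + 17))*(1/3 - 3) + 140 = ((-1 + 2 - 17)/24)*(-8/3) + 140 = ((1/24)*(-16))*(-8/3) + 140 = -2/3*(-8/3) + 140 = 16/9 + 140 = 1276/9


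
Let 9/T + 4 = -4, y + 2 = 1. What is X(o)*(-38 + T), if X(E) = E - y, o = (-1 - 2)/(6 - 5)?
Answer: 313/4 ≈ 78.250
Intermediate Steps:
y = -1 (y = -2 + 1 = -1)
o = -3 (o = -3/1 = -3*1 = -3)
X(E) = 1 + E (X(E) = E - 1*(-1) = E + 1 = 1 + E)
T = -9/8 (T = 9/(-4 - 4) = 9/(-8) = 9*(-1/8) = -9/8 ≈ -1.1250)
X(o)*(-38 + T) = (1 - 3)*(-38 - 9/8) = -2*(-313/8) = 313/4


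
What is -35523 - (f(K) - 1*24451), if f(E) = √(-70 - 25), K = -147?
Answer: -11072 - I*√95 ≈ -11072.0 - 9.7468*I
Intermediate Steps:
f(E) = I*√95 (f(E) = √(-95) = I*√95)
-35523 - (f(K) - 1*24451) = -35523 - (I*√95 - 1*24451) = -35523 - (I*√95 - 24451) = -35523 - (-24451 + I*√95) = -35523 + (24451 - I*√95) = -11072 - I*√95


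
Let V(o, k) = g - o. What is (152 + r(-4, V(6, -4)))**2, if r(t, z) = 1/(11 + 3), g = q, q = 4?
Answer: 4532641/196 ≈ 23126.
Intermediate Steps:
g = 4
V(o, k) = 4 - o
r(t, z) = 1/14
(152 + r(-4, V(6, -4)))**2 = (152 + 1/14)**2 = (2129/14)**2 = 4532641/196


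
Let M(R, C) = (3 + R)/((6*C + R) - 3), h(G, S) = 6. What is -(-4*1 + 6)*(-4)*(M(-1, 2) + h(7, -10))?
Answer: 50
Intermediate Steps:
M(R, C) = (3 + R)/(-3 + R + 6*C) (M(R, C) = (3 + R)/((R + 6*C) - 3) = (3 + R)/(-3 + R + 6*C))
-(-4*1 + 6)*(-4)*(M(-1, 2) + h(7, -10)) = -(-4*1 + 6)*(-4)*((3 - 1)/(-3 - 1 + 6*2) + 6) = -(-4 + 6)*(-4)*(2/(-3 - 1 + 12) + 6) = -2*(-4)*(2/8 + 6) = -(-8)*((1/8)*2 + 6) = -(-8)*(1/4 + 6) = -(-8)*25/4 = -1*(-50) = 50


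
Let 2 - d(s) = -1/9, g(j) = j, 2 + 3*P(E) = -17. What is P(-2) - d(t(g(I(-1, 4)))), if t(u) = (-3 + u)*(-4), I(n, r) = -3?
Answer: -76/9 ≈ -8.4444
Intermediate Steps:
P(E) = -19/3 (P(E) = -2/3 + (1/3)*(-17) = -2/3 - 17/3 = -19/3)
t(u) = 12 - 4*u
d(s) = 19/9 (d(s) = 2 - (-1)/9 = 2 - 1*(-1/9) = 2 + 1/9 = 19/9)
P(-2) - d(t(g(I(-1, 4)))) = -19/3 - 1*19/9 = -19/3 - 19/9 = -76/9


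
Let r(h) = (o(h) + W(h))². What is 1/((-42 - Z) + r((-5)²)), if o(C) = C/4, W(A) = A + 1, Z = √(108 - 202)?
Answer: 255504/255033025 + 256*I*√94/255033025 ≈ 0.0010018 + 9.7321e-6*I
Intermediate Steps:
Z = I*√94 (Z = √(-94) = I*√94 ≈ 9.6954*I)
W(A) = 1 + A
o(C) = C/4 (o(C) = C*(¼) = C/4)
r(h) = (1 + 5*h/4)² (r(h) = (h/4 + (1 + h))² = (1 + 5*h/4)²)
1/((-42 - Z) + r((-5)²)) = 1/((-42 - I*√94) + (4 + 5*(-5)²)²/16) = 1/((-42 - I*√94) + (4 + 5*25)²/16) = 1/((-42 - I*√94) + (4 + 125)²/16) = 1/((-42 - I*√94) + (1/16)*129²) = 1/((-42 - I*√94) + (1/16)*16641) = 1/((-42 - I*√94) + 16641/16) = 1/(15969/16 - I*√94)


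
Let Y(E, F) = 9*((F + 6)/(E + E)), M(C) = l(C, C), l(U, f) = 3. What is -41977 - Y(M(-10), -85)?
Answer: -83717/2 ≈ -41859.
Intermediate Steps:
M(C) = 3
Y(E, F) = 9*(6 + F)/(2*E) (Y(E, F) = 9*((6 + F)/((2*E))) = 9*((6 + F)*(1/(2*E))) = 9*((6 + F)/(2*E)) = 9*(6 + F)/(2*E))
-41977 - Y(M(-10), -85) = -41977 - 9*(6 - 85)/(2*3) = -41977 - 9*(-79)/(2*3) = -41977 - 1*(-237/2) = -41977 + 237/2 = -83717/2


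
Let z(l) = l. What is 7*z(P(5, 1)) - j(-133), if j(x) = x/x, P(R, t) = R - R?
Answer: -1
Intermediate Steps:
P(R, t) = 0
j(x) = 1
7*z(P(5, 1)) - j(-133) = 7*0 - 1*1 = 0 - 1 = -1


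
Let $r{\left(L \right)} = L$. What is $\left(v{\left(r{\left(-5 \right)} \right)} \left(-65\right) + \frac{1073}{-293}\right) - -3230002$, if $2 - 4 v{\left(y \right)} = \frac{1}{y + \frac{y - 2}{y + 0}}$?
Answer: $\frac{68139264091}{21096} \approx 3.23 \cdot 10^{6}$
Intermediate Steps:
$v{\left(y \right)} = \frac{1}{2} - \frac{1}{4 \left(y + \frac{-2 + y}{y}\right)}$ ($v{\left(y \right)} = \frac{1}{2} - \frac{1}{4 \left(y + \frac{y - 2}{y + 0}\right)} = \frac{1}{2} - \frac{1}{4 \left(y + \frac{-2 + y}{y}\right)}$)
$\left(v{\left(r{\left(-5 \right)} \right)} \left(-65\right) + \frac{1073}{-293}\right) - -3230002 = \left(\frac{-1 + \frac{\left(-5\right)^{2}}{2} + \frac{1}{4} \left(-5\right)}{-2 - 5 + \left(-5\right)^{2}} \left(-65\right) + \frac{1073}{-293}\right) - -3230002 = \left(\frac{-1 + \frac{1}{2} \cdot 25 - \frac{5}{4}}{-2 - 5 + 25} \left(-65\right) + 1073 \left(- \frac{1}{293}\right)\right) + 3230002 = \left(\frac{-1 + \frac{25}{2} - \frac{5}{4}}{18} \left(-65\right) - \frac{1073}{293}\right) + 3230002 = \left(\frac{1}{18} \cdot \frac{41}{4} \left(-65\right) - \frac{1073}{293}\right) + 3230002 = \left(\frac{41}{72} \left(-65\right) - \frac{1073}{293}\right) + 3230002 = \left(- \frac{2665}{72} - \frac{1073}{293}\right) + 3230002 = - \frac{858101}{21096} + 3230002 = \frac{68139264091}{21096}$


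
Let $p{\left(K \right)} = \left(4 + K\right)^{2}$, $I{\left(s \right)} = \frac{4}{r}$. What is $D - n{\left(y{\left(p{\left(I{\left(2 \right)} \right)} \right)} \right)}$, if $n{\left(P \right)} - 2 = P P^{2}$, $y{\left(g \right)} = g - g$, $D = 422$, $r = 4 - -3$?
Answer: $420$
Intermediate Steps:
$r = 7$ ($r = 4 + 3 = 7$)
$I{\left(s \right)} = \frac{4}{7}$
$y{\left(g \right)} = 0$
$n{\left(P \right)} = 2 + P^{3}$ ($n{\left(P \right)} = 2 + P P^{2} = 2 + P^{3}$)
$D - n{\left(y{\left(p{\left(I{\left(2 \right)} \right)} \right)} \right)} = 422 - \left(2 + 0^{3}\right) = 422 - \left(2 + 0\right) = 422 - 2 = 420$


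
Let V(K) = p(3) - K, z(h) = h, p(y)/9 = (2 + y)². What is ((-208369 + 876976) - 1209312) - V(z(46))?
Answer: -540884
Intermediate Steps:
p(y) = 9*(2 + y)²
V(K) = 225 - K (V(K) = 9*(2 + 3)² - K = 9*5² - K = 9*25 - K = 225 - K)
((-208369 + 876976) - 1209312) - V(z(46)) = ((-208369 + 876976) - 1209312) - (225 - 1*46) = (668607 - 1209312) - (225 - 46) = -540705 - 1*179 = -540705 - 179 = -540884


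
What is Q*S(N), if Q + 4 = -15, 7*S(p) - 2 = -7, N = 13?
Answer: 95/7 ≈ 13.571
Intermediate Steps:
S(p) = -5/7 (S(p) = 2/7 + (1/7)*(-7) = 2/7 - 1 = -5/7)
Q = -19 (Q = -4 - 15 = -19)
Q*S(N) = -19*(-5/7) = 95/7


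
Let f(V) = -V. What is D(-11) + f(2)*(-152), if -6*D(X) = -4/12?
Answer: 5473/18 ≈ 304.06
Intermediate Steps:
D(X) = 1/18 (D(X) = -(-2)/(3*12) = -1/6*(-1/3) = 1/18)
D(-11) + f(2)*(-152) = 1/18 - 1*2*(-152) = 1/18 - 2*(-152) = 1/18 + 304 = 5473/18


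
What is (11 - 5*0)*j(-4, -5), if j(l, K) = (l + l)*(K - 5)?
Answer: 880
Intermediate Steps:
j(l, K) = 2*l*(-5 + K) (j(l, K) = (2*l)*(-5 + K) = 2*l*(-5 + K))
(11 - 5*0)*j(-4, -5) = (11 - 5*0)*(2*(-4)*(-5 - 5)) = (11 + 0)*(2*(-4)*(-10)) = 11*80 = 880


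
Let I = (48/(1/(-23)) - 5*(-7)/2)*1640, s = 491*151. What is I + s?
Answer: -1707719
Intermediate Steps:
s = 74141
I = -1781860 (I = (48/(-1/23) + 35*(½))*1640 = (48*(-23) + 35/2)*1640 = (-1104 + 35/2)*1640 = -2173/2*1640 = -1781860)
I + s = -1781860 + 74141 = -1707719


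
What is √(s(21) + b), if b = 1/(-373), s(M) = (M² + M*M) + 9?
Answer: √123963566/373 ≈ 29.850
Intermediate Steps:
s(M) = 9 + 2*M² (s(M) = (M² + M²) + 9 = 2*M² + 9 = 9 + 2*M²)
b = -1/373 ≈ -0.0026810
√(s(21) + b) = √((9 + 2*21²) - 1/373) = √((9 + 2*441) - 1/373) = √((9 + 882) - 1/373) = √(891 - 1/373) = √(332342/373) = √123963566/373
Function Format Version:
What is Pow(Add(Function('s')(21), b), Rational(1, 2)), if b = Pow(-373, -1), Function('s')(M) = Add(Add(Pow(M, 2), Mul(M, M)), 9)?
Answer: Mul(Rational(1, 373), Pow(123963566, Rational(1, 2))) ≈ 29.850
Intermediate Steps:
Function('s')(M) = Add(9, Mul(2, Pow(M, 2))) (Function('s')(M) = Add(Add(Pow(M, 2), Pow(M, 2)), 9) = Add(Mul(2, Pow(M, 2)), 9) = Add(9, Mul(2, Pow(M, 2))))
b = Rational(-1, 373) ≈ -0.0026810
Pow(Add(Function('s')(21), b), Rational(1, 2)) = Pow(Add(Add(9, Mul(2, Pow(21, 2))), Rational(-1, 373)), Rational(1, 2)) = Pow(Add(Add(9, Mul(2, 441)), Rational(-1, 373)), Rational(1, 2)) = Pow(Add(Add(9, 882), Rational(-1, 373)), Rational(1, 2)) = Pow(Add(891, Rational(-1, 373)), Rational(1, 2)) = Pow(Rational(332342, 373), Rational(1, 2)) = Mul(Rational(1, 373), Pow(123963566, Rational(1, 2)))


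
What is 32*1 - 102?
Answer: -70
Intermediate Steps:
32*1 - 102 = 32 - 102 = -70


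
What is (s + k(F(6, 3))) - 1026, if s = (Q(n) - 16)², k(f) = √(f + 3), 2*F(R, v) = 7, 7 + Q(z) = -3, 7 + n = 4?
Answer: -350 + √26/2 ≈ -347.45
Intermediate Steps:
n = -3 (n = -7 + 4 = -3)
Q(z) = -10 (Q(z) = -7 - 3 = -10)
F(R, v) = 7/2 (F(R, v) = (½)*7 = 7/2)
k(f) = √(3 + f)
s = 676 (s = (-10 - 16)² = (-26)² = 676)
(s + k(F(6, 3))) - 1026 = (676 + √(3 + 7/2)) - 1026 = (676 + √(13/2)) - 1026 = (676 + √26/2) - 1026 = -350 + √26/2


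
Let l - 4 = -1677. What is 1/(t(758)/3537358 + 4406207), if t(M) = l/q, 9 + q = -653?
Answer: 2341730996/10318151506693845 ≈ 2.2695e-7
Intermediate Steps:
q = -662 (q = -9 - 653 = -662)
l = -1673 (l = 4 - 1677 = -1673)
t(M) = 1673/662 (t(M) = -1673/(-662) = -1673*(-1/662) = 1673/662)
1/(t(758)/3537358 + 4406207) = 1/((1673/662)/3537358 + 4406207) = 1/((1673/662)*(1/3537358) + 4406207) = 1/(1673/2341730996 + 4406207) = 1/(10318151506693845/2341730996) = 2341730996/10318151506693845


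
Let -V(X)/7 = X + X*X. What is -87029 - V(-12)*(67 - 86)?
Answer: -104585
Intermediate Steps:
V(X) = -7*X - 7*X² (V(X) = -7*(X + X*X) = -7*(X + X²) = -7*X - 7*X²)
-87029 - V(-12)*(67 - 86) = -87029 - (-7*(-12)*(1 - 12))*(67 - 86) = -87029 - (-7*(-12)*(-11))*(-19) = -87029 - (-924)*(-19) = -87029 - 1*17556 = -87029 - 17556 = -104585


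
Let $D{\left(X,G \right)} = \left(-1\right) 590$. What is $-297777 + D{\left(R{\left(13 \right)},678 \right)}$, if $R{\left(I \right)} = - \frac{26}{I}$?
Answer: $-298367$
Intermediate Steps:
$D{\left(X,G \right)} = -590$
$-297777 + D{\left(R{\left(13 \right)},678 \right)} = -297777 - 590 = -298367$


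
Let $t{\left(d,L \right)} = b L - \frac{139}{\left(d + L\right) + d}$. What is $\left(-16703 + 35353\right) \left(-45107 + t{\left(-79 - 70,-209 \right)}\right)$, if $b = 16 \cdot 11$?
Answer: $- \frac{774321852700}{507} \approx -1.5273 \cdot 10^{9}$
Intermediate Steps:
$b = 176$
$t{\left(d,L \right)} = - \frac{139}{L + 2 d} + 176 L$ ($t{\left(d,L \right)} = 176 L - \frac{139}{\left(d + L\right) + d} = 176 L - \frac{139}{\left(L + d\right) + d} = 176 L - \frac{139}{L + 2 d} = - \frac{139}{L + 2 d} + 176 L$)
$\left(-16703 + 35353\right) \left(-45107 + t{\left(-79 - 70,-209 \right)}\right) = \left(-16703 + 35353\right) \left(-45107 + \frac{-139 + 176 \left(-209\right)^{2} + 352 \left(-209\right) \left(-79 - 70\right)}{-209 + 2 \left(-79 - 70\right)}\right) = 18650 \left(-45107 + \frac{-139 + 176 \cdot 43681 + 352 \left(-209\right) \left(-79 - 70\right)}{-209 + 2 \left(-79 - 70\right)}\right) = 18650 \left(-45107 + \frac{-139 + 7687856 + 352 \left(-209\right) \left(-149\right)}{-209 + 2 \left(-149\right)}\right) = 18650 \left(-45107 + \frac{-139 + 7687856 + 10961632}{-209 - 298}\right) = 18650 \left(-45107 + \frac{1}{-507} \cdot 18649349\right) = 18650 \left(-45107 - \frac{18649349}{507}\right) = 18650 \left(- \frac{41518598}{507}\right) = - \frac{774321852700}{507}$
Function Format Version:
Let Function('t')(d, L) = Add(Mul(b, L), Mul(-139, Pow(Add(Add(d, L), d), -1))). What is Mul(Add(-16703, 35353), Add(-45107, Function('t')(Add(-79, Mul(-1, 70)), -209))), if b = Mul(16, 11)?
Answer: Rational(-774321852700, 507) ≈ -1.5273e+9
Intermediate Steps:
b = 176
Function('t')(d, L) = Add(Mul(-139, Pow(Add(L, Mul(2, d)), -1)), Mul(176, L)) (Function('t')(d, L) = Add(Mul(176, L), Mul(-139, Pow(Add(Add(d, L), d), -1))) = Add(Mul(176, L), Mul(-139, Pow(Add(Add(L, d), d), -1))) = Add(Mul(176, L), Mul(-139, Pow(Add(L, Mul(2, d)), -1))) = Add(Mul(-139, Pow(Add(L, Mul(2, d)), -1)), Mul(176, L)))
Mul(Add(-16703, 35353), Add(-45107, Function('t')(Add(-79, Mul(-1, 70)), -209))) = Mul(Add(-16703, 35353), Add(-45107, Mul(Pow(Add(-209, Mul(2, Add(-79, Mul(-1, 70)))), -1), Add(-139, Mul(176, Pow(-209, 2)), Mul(352, -209, Add(-79, Mul(-1, 70))))))) = Mul(18650, Add(-45107, Mul(Pow(Add(-209, Mul(2, Add(-79, -70))), -1), Add(-139, Mul(176, 43681), Mul(352, -209, Add(-79, -70)))))) = Mul(18650, Add(-45107, Mul(Pow(Add(-209, Mul(2, -149)), -1), Add(-139, 7687856, Mul(352, -209, -149))))) = Mul(18650, Add(-45107, Mul(Pow(Add(-209, -298), -1), Add(-139, 7687856, 10961632)))) = Mul(18650, Add(-45107, Mul(Pow(-507, -1), 18649349))) = Mul(18650, Add(-45107, Mul(Rational(-1, 507), 18649349))) = Mul(18650, Add(-45107, Rational(-18649349, 507))) = Mul(18650, Rational(-41518598, 507)) = Rational(-774321852700, 507)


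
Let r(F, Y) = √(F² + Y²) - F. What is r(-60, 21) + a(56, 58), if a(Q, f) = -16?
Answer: 44 + 3*√449 ≈ 107.57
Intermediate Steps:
r(-60, 21) + a(56, 58) = (√((-60)² + 21²) - 1*(-60)) - 16 = (√(3600 + 441) + 60) - 16 = (√4041 + 60) - 16 = (3*√449 + 60) - 16 = (60 + 3*√449) - 16 = 44 + 3*√449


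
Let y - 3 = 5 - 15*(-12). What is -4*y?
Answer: -752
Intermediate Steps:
y = 188 (y = 3 + (5 - 15*(-12)) = 3 + (5 + 180) = 3 + 185 = 188)
-4*y = -4*188 = -752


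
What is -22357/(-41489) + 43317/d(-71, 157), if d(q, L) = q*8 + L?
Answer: -595996762/5683993 ≈ -104.86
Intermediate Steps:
d(q, L) = L + 8*q (d(q, L) = 8*q + L = L + 8*q)
-22357/(-41489) + 43317/d(-71, 157) = -22357/(-41489) + 43317/(157 + 8*(-71)) = -22357*(-1/41489) + 43317/(157 - 568) = 22357/41489 + 43317/(-411) = 22357/41489 + 43317*(-1/411) = 22357/41489 - 14439/137 = -595996762/5683993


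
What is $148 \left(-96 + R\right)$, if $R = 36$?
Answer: $-8880$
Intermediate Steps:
$148 \left(-96 + R\right) = 148 \left(-96 + 36\right) = 148 \left(-60\right) = -8880$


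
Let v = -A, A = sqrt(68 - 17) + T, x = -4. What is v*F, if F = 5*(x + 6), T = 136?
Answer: -1360 - 10*sqrt(51) ≈ -1431.4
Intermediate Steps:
F = 10 (F = 5*(-4 + 6) = 5*2 = 10)
A = 136 + sqrt(51) (A = sqrt(68 - 17) + 136 = sqrt(51) + 136 = 136 + sqrt(51) ≈ 143.14)
v = -136 - sqrt(51) (v = -(136 + sqrt(51)) = -136 - sqrt(51) ≈ -143.14)
v*F = (-136 - sqrt(51))*10 = -1360 - 10*sqrt(51)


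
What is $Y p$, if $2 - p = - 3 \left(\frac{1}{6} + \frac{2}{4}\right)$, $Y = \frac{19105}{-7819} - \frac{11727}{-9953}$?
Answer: $- \frac{393834608}{77822507} \approx -5.0607$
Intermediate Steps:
$Y = - \frac{98458652}{77822507}$ ($Y = 19105 \left(- \frac{1}{7819}\right) - - \frac{11727}{9953} = - \frac{19105}{7819} + \frac{11727}{9953} = - \frac{98458652}{77822507} \approx -1.2652$)
$p = 4$ ($p = 2 - - 3 \left(\frac{1}{6} + \frac{2}{4}\right) = 2 - - 3 \left(\frac{1}{6} + 2 \cdot \frac{1}{4}\right) = 2 - - 3 \left(\frac{1}{6} + \frac{1}{2}\right) = 2 - \left(-3\right) \frac{2}{3} = 2 - -2 = 2 + 2 = 4$)
$Y p = \left(- \frac{98458652}{77822507}\right) 4 = - \frac{393834608}{77822507}$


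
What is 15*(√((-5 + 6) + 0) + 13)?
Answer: 210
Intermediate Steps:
15*(√((-5 + 6) + 0) + 13) = 15*(√(1 + 0) + 13) = 15*(√1 + 13) = 15*(1 + 13) = 15*14 = 210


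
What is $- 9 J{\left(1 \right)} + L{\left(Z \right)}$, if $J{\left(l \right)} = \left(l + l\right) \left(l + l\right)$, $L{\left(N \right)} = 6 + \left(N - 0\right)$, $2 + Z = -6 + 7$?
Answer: $-31$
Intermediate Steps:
$Z = -1$ ($Z = -2 + \left(-6 + 7\right) = -2 + 1 = -1$)
$L{\left(N \right)} = 6 + N$ ($L{\left(N \right)} = 6 + \left(N + 0\right) = 6 + N$)
$J{\left(l \right)} = 4 l^{2}$ ($J{\left(l \right)} = 2 l 2 l = 4 l^{2}$)
$- 9 J{\left(1 \right)} + L{\left(Z \right)} = - 9 \cdot 4 \cdot 1^{2} + \left(6 - 1\right) = - 9 \cdot 4 \cdot 1 + 5 = \left(-9\right) 4 + 5 = -36 + 5 = -31$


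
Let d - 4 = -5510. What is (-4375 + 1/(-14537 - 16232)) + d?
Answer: -304028490/30769 ≈ -9881.0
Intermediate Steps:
d = -5506 (d = 4 - 5510 = -5506)
(-4375 + 1/(-14537 - 16232)) + d = (-4375 + 1/(-14537 - 16232)) - 5506 = (-4375 + 1/(-30769)) - 5506 = (-4375 - 1/30769) - 5506 = -134614376/30769 - 5506 = -304028490/30769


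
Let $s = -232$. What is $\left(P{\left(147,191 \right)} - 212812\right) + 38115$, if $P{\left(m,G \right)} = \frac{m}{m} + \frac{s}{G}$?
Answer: $- \frac{33367168}{191} \approx -1.747 \cdot 10^{5}$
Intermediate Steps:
$P{\left(m,G \right)} = 1 - \frac{232}{G}$ ($P{\left(m,G \right)} = \frac{m}{m} - \frac{232}{G} = 1 - \frac{232}{G}$)
$\left(P{\left(147,191 \right)} - 212812\right) + 38115 = \left(\frac{-232 + 191}{191} - 212812\right) + 38115 = \left(\frac{1}{191} \left(-41\right) - 212812\right) + 38115 = \left(- \frac{41}{191} - 212812\right) + 38115 = - \frac{40647133}{191} + 38115 = - \frac{33367168}{191}$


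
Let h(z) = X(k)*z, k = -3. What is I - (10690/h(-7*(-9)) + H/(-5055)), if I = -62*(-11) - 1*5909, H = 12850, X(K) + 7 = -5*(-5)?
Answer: -1000085468/191079 ≈ -5233.9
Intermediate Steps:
X(K) = 18 (X(K) = -7 - 5*(-5) = -7 + 25 = 18)
h(z) = 18*z
I = -5227 (I = 682 - 5909 = -5227)
I - (10690/h(-7*(-9)) + H/(-5055)) = -5227 - (10690/((18*(-7*(-9)))) + 12850/(-5055)) = -5227 - (10690/((18*63)) + 12850*(-1/5055)) = -5227 - (10690/1134 - 2570/1011) = -5227 - (10690*(1/1134) - 2570/1011) = -5227 - (5345/567 - 2570/1011) = -5227 - 1*1315535/191079 = -5227 - 1315535/191079 = -1000085468/191079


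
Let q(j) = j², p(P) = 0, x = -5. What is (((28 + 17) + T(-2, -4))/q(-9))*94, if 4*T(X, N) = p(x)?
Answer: 470/9 ≈ 52.222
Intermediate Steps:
T(X, N) = 0 (T(X, N) = (¼)*0 = 0)
(((28 + 17) + T(-2, -4))/q(-9))*94 = (((28 + 17) + 0)/((-9)²))*94 = ((45 + 0)/81)*94 = (45*(1/81))*94 = (5/9)*94 = 470/9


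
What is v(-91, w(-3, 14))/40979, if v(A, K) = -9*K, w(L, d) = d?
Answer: -126/40979 ≈ -0.0030747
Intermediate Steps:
v(-91, w(-3, 14))/40979 = -9*14/40979 = -126*1/40979 = -126/40979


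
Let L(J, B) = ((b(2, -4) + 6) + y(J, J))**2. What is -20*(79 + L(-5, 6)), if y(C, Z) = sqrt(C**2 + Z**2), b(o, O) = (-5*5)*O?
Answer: -227300 - 21200*sqrt(2) ≈ -2.5728e+5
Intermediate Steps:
b(o, O) = -25*O
L(J, B) = (106 + sqrt(2)*sqrt(J**2))**2 (L(J, B) = ((-25*(-4) + 6) + sqrt(J**2 + J**2))**2 = ((100 + 6) + sqrt(2*J**2))**2 = (106 + sqrt(2)*sqrt(J**2))**2)
-20*(79 + L(-5, 6)) = -20*(79 + (106 + sqrt(2)*sqrt((-5)**2))**2) = -20*(79 + (106 + sqrt(2)*sqrt(25))**2) = -20*(79 + (106 + sqrt(2)*5)**2) = -20*(79 + (106 + 5*sqrt(2))**2) = -1580 - 20*(106 + 5*sqrt(2))**2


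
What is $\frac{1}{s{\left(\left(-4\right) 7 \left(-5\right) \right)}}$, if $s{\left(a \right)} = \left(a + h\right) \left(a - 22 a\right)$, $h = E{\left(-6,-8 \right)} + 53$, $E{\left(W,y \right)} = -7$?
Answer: $- \frac{1}{546840} \approx -1.8287 \cdot 10^{-6}$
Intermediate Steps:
$h = 46$ ($h = -7 + 53 = 46$)
$s{\left(a \right)} = - 21 a \left(46 + a\right)$ ($s{\left(a \right)} = \left(a + 46\right) \left(a - 22 a\right) = \left(46 + a\right) \left(- 21 a\right) = - 21 a \left(46 + a\right)$)
$\frac{1}{s{\left(\left(-4\right) 7 \left(-5\right) \right)}} = \frac{1}{\left(-21\right) \left(-4\right) 7 \left(-5\right) \left(46 + \left(-4\right) 7 \left(-5\right)\right)} = \frac{1}{\left(-21\right) \left(\left(-28\right) \left(-5\right)\right) \left(46 - -140\right)} = \frac{1}{\left(-21\right) 140 \left(46 + 140\right)} = \frac{1}{\left(-21\right) 140 \cdot 186} = \frac{1}{-546840} = - \frac{1}{546840}$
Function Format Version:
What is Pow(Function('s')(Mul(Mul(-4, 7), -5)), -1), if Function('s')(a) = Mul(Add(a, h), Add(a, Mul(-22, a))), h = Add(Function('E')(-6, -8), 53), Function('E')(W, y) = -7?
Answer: Rational(-1, 546840) ≈ -1.8287e-6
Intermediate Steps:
h = 46 (h = Add(-7, 53) = 46)
Function('s')(a) = Mul(-21, a, Add(46, a)) (Function('s')(a) = Mul(Add(a, 46), Add(a, Mul(-22, a))) = Mul(Add(46, a), Mul(-21, a)) = Mul(-21, a, Add(46, a)))
Pow(Function('s')(Mul(Mul(-4, 7), -5)), -1) = Pow(Mul(-21, Mul(Mul(-4, 7), -5), Add(46, Mul(Mul(-4, 7), -5))), -1) = Pow(Mul(-21, Mul(-28, -5), Add(46, Mul(-28, -5))), -1) = Pow(Mul(-21, 140, Add(46, 140)), -1) = Pow(Mul(-21, 140, 186), -1) = Pow(-546840, -1) = Rational(-1, 546840)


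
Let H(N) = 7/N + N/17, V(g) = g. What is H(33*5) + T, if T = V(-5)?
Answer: 13319/2805 ≈ 4.7483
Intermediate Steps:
T = -5
H(N) = 7/N + N/17 (H(N) = 7/N + N*(1/17) = 7/N + N/17)
H(33*5) + T = (7/((33*5)) + (33*5)/17) - 5 = (7/165 + (1/17)*165) - 5 = (7*(1/165) + 165/17) - 5 = (7/165 + 165/17) - 5 = 27344/2805 - 5 = 13319/2805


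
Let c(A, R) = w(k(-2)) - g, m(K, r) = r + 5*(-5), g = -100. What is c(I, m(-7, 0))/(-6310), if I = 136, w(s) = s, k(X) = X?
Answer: -49/3155 ≈ -0.015531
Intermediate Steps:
m(K, r) = -25 + r (m(K, r) = r - 25 = -25 + r)
c(A, R) = 98 (c(A, R) = -2 - 1*(-100) = -2 + 100 = 98)
c(I, m(-7, 0))/(-6310) = 98/(-6310) = 98*(-1/6310) = -49/3155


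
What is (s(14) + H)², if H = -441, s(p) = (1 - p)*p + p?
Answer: 370881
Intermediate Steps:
s(p) = p + p*(1 - p) (s(p) = p*(1 - p) + p = p + p*(1 - p))
(s(14) + H)² = (14*(2 - 1*14) - 441)² = (14*(2 - 14) - 441)² = (14*(-12) - 441)² = (-168 - 441)² = (-609)² = 370881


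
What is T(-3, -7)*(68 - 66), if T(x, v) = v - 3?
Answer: -20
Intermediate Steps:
T(x, v) = -3 + v
T(-3, -7)*(68 - 66) = (-3 - 7)*(68 - 66) = -10*2 = -20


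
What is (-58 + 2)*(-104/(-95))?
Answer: -5824/95 ≈ -61.305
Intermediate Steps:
(-58 + 2)*(-104/(-95)) = -(-5824)*(-1)/95 = -56*104/95 = -5824/95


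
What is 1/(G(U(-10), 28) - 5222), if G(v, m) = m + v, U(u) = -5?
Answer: -1/5199 ≈ -0.00019234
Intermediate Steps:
1/(G(U(-10), 28) - 5222) = 1/((28 - 5) - 5222) = 1/(23 - 5222) = 1/(-5199) = -1/5199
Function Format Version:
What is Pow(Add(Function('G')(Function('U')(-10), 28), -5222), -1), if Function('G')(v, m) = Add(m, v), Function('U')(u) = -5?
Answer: Rational(-1, 5199) ≈ -0.00019234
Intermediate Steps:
Pow(Add(Function('G')(Function('U')(-10), 28), -5222), -1) = Pow(Add(Add(28, -5), -5222), -1) = Pow(Add(23, -5222), -1) = Pow(-5199, -1) = Rational(-1, 5199)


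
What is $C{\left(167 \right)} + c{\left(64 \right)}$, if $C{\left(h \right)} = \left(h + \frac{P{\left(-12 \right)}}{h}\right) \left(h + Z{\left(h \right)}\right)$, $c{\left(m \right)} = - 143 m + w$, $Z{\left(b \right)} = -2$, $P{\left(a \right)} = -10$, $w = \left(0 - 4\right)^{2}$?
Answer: $\frac{3074323}{167} \approx 18409.0$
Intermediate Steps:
$w = 16$ ($w = \left(-4\right)^{2} = 16$)
$c{\left(m \right)} = 16 - 143 m$ ($c{\left(m \right)} = - 143 m + 16 = 16 - 143 m$)
$C{\left(h \right)} = \left(-2 + h\right) \left(h - \frac{10}{h}\right)$ ($C{\left(h \right)} = \left(h - \frac{10}{h}\right) \left(h - 2\right) = \left(h - \frac{10}{h}\right) \left(-2 + h\right) = \left(-2 + h\right) \left(h - \frac{10}{h}\right)$)
$C{\left(167 \right)} + c{\left(64 \right)} = \left(-10 + 167^{2} - 334 + \frac{20}{167}\right) + \left(16 - 9152\right) = \left(-10 + 27889 - 334 + 20 \cdot \frac{1}{167}\right) + \left(16 - 9152\right) = \left(-10 + 27889 - 334 + \frac{20}{167}\right) - 9136 = \frac{4600035}{167} - 9136 = \frac{3074323}{167}$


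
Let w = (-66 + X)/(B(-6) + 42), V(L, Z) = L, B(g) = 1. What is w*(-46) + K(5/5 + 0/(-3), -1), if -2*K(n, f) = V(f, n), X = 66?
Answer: ½ ≈ 0.50000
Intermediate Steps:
K(n, f) = -f/2
w = 0 (w = (-66 + 66)/(1 + 42) = 0/43 = 0*(1/43) = 0)
w*(-46) + K(5/5 + 0/(-3), -1) = 0*(-46) - ½*(-1) = 0 + ½ = ½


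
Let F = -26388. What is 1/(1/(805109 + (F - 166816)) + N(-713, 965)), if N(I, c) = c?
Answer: 611905/590488326 ≈ 0.0010363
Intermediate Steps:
1/(1/(805109 + (F - 166816)) + N(-713, 965)) = 1/(1/(805109 + (-26388 - 166816)) + 965) = 1/(1/(805109 - 193204) + 965) = 1/(1/611905 + 965) = 1/(590488326/611905) = 611905/590488326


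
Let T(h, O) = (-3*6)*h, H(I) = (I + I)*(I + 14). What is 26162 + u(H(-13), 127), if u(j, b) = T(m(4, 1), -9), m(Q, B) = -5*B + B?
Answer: 26234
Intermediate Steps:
H(I) = 2*I*(14 + I) (H(I) = (2*I)*(14 + I) = 2*I*(14 + I))
m(Q, B) = -4*B
T(h, O) = -18*h
u(j, b) = 72 (u(j, b) = -(-72) = -18*(-4) = 72)
26162 + u(H(-13), 127) = 26162 + 72 = 26234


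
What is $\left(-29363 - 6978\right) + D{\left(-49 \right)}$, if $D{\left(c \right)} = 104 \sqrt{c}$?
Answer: $-36341 + 728 i \approx -36341.0 + 728.0 i$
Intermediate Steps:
$\left(-29363 - 6978\right) + D{\left(-49 \right)} = \left(-29363 - 6978\right) + 104 \sqrt{-49} = -36341 + 104 \cdot 7 i = -36341 + 728 i$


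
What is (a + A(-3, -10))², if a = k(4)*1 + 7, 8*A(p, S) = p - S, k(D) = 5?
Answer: 10609/64 ≈ 165.77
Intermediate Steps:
A(p, S) = -S/8 + p/8 (A(p, S) = (p - S)/8 = -S/8 + p/8)
a = 12 (a = 5*1 + 7 = 5 + 7 = 12)
(a + A(-3, -10))² = (12 + (-⅛*(-10) + (⅛)*(-3)))² = (12 + (5/4 - 3/8))² = (12 + 7/8)² = (103/8)² = 10609/64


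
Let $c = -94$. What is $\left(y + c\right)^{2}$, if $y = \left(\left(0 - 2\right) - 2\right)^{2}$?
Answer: $6084$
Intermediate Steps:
$y = 16$ ($y = \left(\left(0 - 2\right) - 2\right)^{2} = \left(-2 - 2\right)^{2} = \left(-4\right)^{2} = 16$)
$\left(y + c\right)^{2} = \left(16 - 94\right)^{2} = \left(-78\right)^{2} = 6084$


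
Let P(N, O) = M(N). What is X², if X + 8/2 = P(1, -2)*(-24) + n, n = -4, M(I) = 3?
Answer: 6400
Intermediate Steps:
P(N, O) = 3
X = -80 (X = -4 + (3*(-24) - 4) = -4 + (-72 - 4) = -4 - 76 = -80)
X² = (-80)² = 6400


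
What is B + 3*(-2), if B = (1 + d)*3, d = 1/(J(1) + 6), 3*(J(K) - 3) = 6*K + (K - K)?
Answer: -30/11 ≈ -2.7273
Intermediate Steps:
J(K) = 3 + 2*K (J(K) = 3 + (6*K + (K - K))/3 = 3 + (6*K + 0)/3 = 3 + (6*K)/3 = 3 + 2*K)
d = 1/11 (d = 1/((3 + 2*1) + 6) = 1/((3 + 2) + 6) = 1/(5 + 6) = 1/11 ≈ 0.090909)
B = 36/11 (B = (1 + 1/11)*3 = (12/11)*3 = 36/11 ≈ 3.2727)
B + 3*(-2) = 36/11 + 3*(-2) = 36/11 - 6 = -30/11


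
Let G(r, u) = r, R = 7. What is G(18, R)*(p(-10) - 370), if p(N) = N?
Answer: -6840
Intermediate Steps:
G(18, R)*(p(-10) - 370) = 18*(-10 - 370) = 18*(-380) = -6840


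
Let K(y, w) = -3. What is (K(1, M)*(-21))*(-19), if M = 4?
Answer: -1197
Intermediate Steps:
(K(1, M)*(-21))*(-19) = -3*(-21)*(-19) = 63*(-19) = -1197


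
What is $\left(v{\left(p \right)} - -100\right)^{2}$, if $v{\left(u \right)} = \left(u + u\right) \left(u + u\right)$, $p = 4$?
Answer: $26896$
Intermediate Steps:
$v{\left(u \right)} = 4 u^{2}$ ($v{\left(u \right)} = 2 u 2 u = 4 u^{2}$)
$\left(v{\left(p \right)} - -100\right)^{2} = \left(4 \cdot 4^{2} - -100\right)^{2} = \left(4 \cdot 16 + 100\right)^{2} = \left(64 + 100\right)^{2} = 164^{2} = 26896$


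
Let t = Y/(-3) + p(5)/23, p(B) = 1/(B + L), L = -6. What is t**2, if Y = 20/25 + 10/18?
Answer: 2365444/9641025 ≈ 0.24535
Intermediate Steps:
p(B) = 1/(-6 + B) (p(B) = 1/(B - 6) = 1/(-6 + B))
Y = 61/45 (Y = 20*(1/25) + 10*(1/18) = 4/5 + 5/9 = 61/45 ≈ 1.3556)
t = -1538/3105 (t = (61/45)/(-3) + 1/((-6 + 5)*23) = (61/45)*(-1/3) + (1/23)/(-1) = -61/135 - 1*1/23 = -61/135 - 1/23 = -1538/3105 ≈ -0.49533)
t**2 = (-1538/3105)**2 = 2365444/9641025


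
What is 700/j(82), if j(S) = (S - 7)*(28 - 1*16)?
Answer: 7/9 ≈ 0.77778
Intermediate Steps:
j(S) = -84 + 12*S (j(S) = (-7 + S)*(28 - 16) = (-7 + S)*12 = -84 + 12*S)
700/j(82) = 700/(-84 + 12*82) = 700/(-84 + 984) = 700/900 = 700*(1/900) = 7/9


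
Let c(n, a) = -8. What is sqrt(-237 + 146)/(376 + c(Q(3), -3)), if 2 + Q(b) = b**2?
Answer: I*sqrt(91)/368 ≈ 0.025922*I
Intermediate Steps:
Q(b) = -2 + b**2
sqrt(-237 + 146)/(376 + c(Q(3), -3)) = sqrt(-237 + 146)/(376 - 8) = sqrt(-91)/368 = (I*sqrt(91))*(1/368) = I*sqrt(91)/368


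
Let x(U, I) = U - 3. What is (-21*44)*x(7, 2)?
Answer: -3696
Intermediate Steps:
x(U, I) = -3 + U
(-21*44)*x(7, 2) = (-21*44)*(-3 + 7) = -924*4 = -3696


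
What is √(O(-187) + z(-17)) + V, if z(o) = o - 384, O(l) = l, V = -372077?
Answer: -372077 + 14*I*√3 ≈ -3.7208e+5 + 24.249*I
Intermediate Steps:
z(o) = -384 + o
√(O(-187) + z(-17)) + V = √(-187 + (-384 - 17)) - 372077 = √(-187 - 401) - 372077 = √(-588) - 372077 = 14*I*√3 - 372077 = -372077 + 14*I*√3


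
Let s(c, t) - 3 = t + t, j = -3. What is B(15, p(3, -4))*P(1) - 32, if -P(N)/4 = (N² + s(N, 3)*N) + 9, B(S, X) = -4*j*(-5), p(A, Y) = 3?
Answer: 4528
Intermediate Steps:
s(c, t) = 3 + 2*t (s(c, t) = 3 + (t + t) = 3 + 2*t)
B(S, X) = -60 (B(S, X) = -4*(-3)*(-5) = 12*(-5) = -60)
P(N) = -36 - 36*N - 4*N² (P(N) = -4*((N² + (3 + 2*3)*N) + 9) = -4*((N² + (3 + 6)*N) + 9) = -4*((N² + 9*N) + 9) = -4*(9 + N² + 9*N) = -36 - 36*N - 4*N²)
B(15, p(3, -4))*P(1) - 32 = -60*(-36 - 36*1 - 4*1²) - 32 = -60*(-36 - 36 - 4*1) - 32 = -60*(-36 - 36 - 4) - 32 = -60*(-76) - 32 = 4560 - 32 = 4528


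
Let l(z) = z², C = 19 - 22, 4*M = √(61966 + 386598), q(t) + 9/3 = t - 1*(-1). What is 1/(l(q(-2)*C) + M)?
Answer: -576/29197 + 2*√112141/29197 ≈ 0.0032109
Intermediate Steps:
q(t) = -2 + t (q(t) = -3 + (t - 1*(-1)) = -3 + (t + 1) = -3 + (1 + t) = -2 + t)
M = √112141/2 (M = √(61966 + 386598)/4 = √448564/4 = (2*√112141)/4 = √112141/2 ≈ 167.44)
C = -3
1/(l(q(-2)*C) + M) = 1/(((-2 - 2)*(-3))² + √112141/2) = 1/((-4*(-3))² + √112141/2) = 1/(12² + √112141/2) = 1/(144 + √112141/2)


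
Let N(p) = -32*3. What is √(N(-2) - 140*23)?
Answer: 2*I*√829 ≈ 57.585*I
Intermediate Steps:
N(p) = -96
√(N(-2) - 140*23) = √(-96 - 140*23) = √(-96 - 3220) = √(-3316) = 2*I*√829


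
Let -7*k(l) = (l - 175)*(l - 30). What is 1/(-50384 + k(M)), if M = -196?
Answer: -1/62362 ≈ -1.6035e-5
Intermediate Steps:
k(l) = -(-175 + l)*(-30 + l)/7 (k(l) = -(l - 175)*(l - 30)/7 = -(-175 + l)*(-30 + l)/7)
1/(-50384 + k(M)) = 1/(-50384 + (-750 - ⅐*(-196)² + (205/7)*(-196))) = 1/(-50384 + (-750 - ⅐*38416 - 5740)) = 1/(-50384 + (-750 - 5488 - 5740)) = 1/(-50384 - 11978) = 1/(-62362) = -1/62362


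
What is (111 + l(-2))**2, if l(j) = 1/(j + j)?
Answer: 196249/16 ≈ 12266.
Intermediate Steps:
l(j) = 1/(2*j)
(111 + l(-2))**2 = (111 + (1/2)/(-2))**2 = (111 + (1/2)*(-1/2))**2 = (111 - 1/4)**2 = (443/4)**2 = 196249/16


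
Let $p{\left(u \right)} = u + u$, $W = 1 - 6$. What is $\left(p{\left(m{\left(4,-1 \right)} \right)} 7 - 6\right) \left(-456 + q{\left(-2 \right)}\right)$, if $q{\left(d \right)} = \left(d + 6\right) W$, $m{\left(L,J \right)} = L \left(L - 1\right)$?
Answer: $-77112$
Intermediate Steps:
$W = -5$ ($W = 1 - 6 = -5$)
$m{\left(L,J \right)} = L \left(-1 + L\right)$
$p{\left(u \right)} = 2 u$
$q{\left(d \right)} = -30 - 5 d$ ($q{\left(d \right)} = \left(d + 6\right) \left(-5\right) = \left(6 + d\right) \left(-5\right) = -30 - 5 d$)
$\left(p{\left(m{\left(4,-1 \right)} \right)} 7 - 6\right) \left(-456 + q{\left(-2 \right)}\right) = \left(2 \cdot 4 \left(-1 + 4\right) 7 - 6\right) \left(-456 - 20\right) = \left(2 \cdot 4 \cdot 3 \cdot 7 - 6\right) \left(-456 + \left(-30 + 10\right)\right) = \left(2 \cdot 12 \cdot 7 - 6\right) \left(-456 - 20\right) = \left(24 \cdot 7 - 6\right) \left(-476\right) = \left(168 - 6\right) \left(-476\right) = 162 \left(-476\right) = -77112$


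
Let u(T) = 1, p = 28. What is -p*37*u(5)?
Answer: -1036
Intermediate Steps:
-p*37*u(5) = -28*37 = -1036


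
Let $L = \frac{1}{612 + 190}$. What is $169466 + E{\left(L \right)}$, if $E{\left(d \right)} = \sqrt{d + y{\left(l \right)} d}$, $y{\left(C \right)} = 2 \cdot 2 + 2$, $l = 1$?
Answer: $169466 + \frac{\sqrt{5614}}{802} \approx 1.6947 \cdot 10^{5}$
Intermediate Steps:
$L = \frac{1}{802} \approx 0.0012469$
$y{\left(C \right)} = 6$ ($y{\left(C \right)} = 4 + 2 = 6$)
$E{\left(d \right)} = \sqrt{7} \sqrt{d}$ ($E{\left(d \right)} = \sqrt{d + 6 d} = \sqrt{7 d} = \sqrt{7} \sqrt{d}$)
$169466 + E{\left(L \right)} = 169466 + \frac{\sqrt{7}}{\sqrt{802}} = 169466 + \sqrt{7} \frac{\sqrt{802}}{802} = 169466 + \frac{\sqrt{5614}}{802}$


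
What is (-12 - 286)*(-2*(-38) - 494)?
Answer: 124564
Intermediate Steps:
(-12 - 286)*(-2*(-38) - 494) = -298*(76 - 494) = -298*(-418) = 124564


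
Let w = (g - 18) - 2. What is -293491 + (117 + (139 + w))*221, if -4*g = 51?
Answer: -976611/4 ≈ -2.4415e+5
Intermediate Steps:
g = -51/4 (g = -¼*51 = -51/4 ≈ -12.750)
w = -131/4 (w = (-51/4 - 18) - 2 = -123/4 - 2 = -131/4 ≈ -32.750)
-293491 + (117 + (139 + w))*221 = -293491 + (117 + (139 - 131/4))*221 = -293491 + (117 + 425/4)*221 = -293491 + (893/4)*221 = -293491 + 197353/4 = -976611/4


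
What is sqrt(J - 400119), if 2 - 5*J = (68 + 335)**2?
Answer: I*sqrt(10815010)/5 ≈ 657.72*I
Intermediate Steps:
J = -162407/5 (J = 2/5 - (68 + 335)**2/5 = 2/5 - 1/5*403**2 = 2/5 - 1/5*162409 = 2/5 - 162409/5 = -162407/5 ≈ -32481.)
sqrt(J - 400119) = sqrt(-162407/5 - 400119) = sqrt(-2163002/5) = I*sqrt(10815010)/5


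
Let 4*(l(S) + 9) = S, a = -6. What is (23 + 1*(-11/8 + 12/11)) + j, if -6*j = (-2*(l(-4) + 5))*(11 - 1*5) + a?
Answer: 1207/88 ≈ 13.716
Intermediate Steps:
l(S) = -9 + S/4
j = -9 (j = -((-2*((-9 + (1/4)*(-4)) + 5))*(11 - 1*5) - 6)/6 = -((-2*((-9 - 1) + 5))*(11 - 5) - 6)/6 = -(-2*(-10 + 5)*6 - 6)/6 = -(-2*(-5)*6 - 6)/6 = -(10*6 - 6)/6 = -(60 - 6)/6 = -1/6*54 = -9)
(23 + 1*(-11/8 + 12/11)) + j = (23 + 1*(-11/8 + 12/11)) - 9 = (23 + 1*(-25/88)) - 9 = (23 - 25/88) - 9 = 1999/88 - 9 = 1207/88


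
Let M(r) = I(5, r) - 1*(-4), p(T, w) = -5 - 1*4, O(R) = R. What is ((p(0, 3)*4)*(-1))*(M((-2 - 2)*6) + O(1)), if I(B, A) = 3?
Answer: 288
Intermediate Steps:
p(T, w) = -9 (p(T, w) = -5 - 4 = -9)
M(r) = 7 (M(r) = 3 - 1*(-4) = 3 + 4 = 7)
((p(0, 3)*4)*(-1))*(M((-2 - 2)*6) + O(1)) = (-9*4*(-1))*(7 + 1) = -36*(-1)*8 = 36*8 = 288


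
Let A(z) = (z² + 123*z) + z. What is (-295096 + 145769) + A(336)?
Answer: 5233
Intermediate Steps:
A(z) = z² + 124*z
(-295096 + 145769) + A(336) = (-295096 + 145769) + 336*(124 + 336) = -149327 + 336*460 = -149327 + 154560 = 5233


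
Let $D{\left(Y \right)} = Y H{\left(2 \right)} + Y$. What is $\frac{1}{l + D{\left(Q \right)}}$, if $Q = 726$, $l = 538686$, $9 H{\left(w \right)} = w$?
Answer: $\frac{3}{1618720} \approx 1.8533 \cdot 10^{-6}$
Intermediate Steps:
$H{\left(w \right)} = \frac{w}{9}$
$D{\left(Y \right)} = \frac{11 Y}{9}$ ($D{\left(Y \right)} = Y \frac{1}{9} \cdot 2 + Y = Y \frac{2}{9} + Y = \frac{2 Y}{9} + Y = \frac{11 Y}{9}$)
$\frac{1}{l + D{\left(Q \right)}} = \frac{1}{538686 + \frac{11}{9} \cdot 726} = \frac{1}{538686 + \frac{2662}{3}} = \frac{1}{\frac{1618720}{3}} = \frac{3}{1618720}$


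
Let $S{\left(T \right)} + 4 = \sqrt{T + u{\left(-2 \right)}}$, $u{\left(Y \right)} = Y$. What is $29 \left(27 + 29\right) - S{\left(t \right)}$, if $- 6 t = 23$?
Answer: $1628 - \frac{i \sqrt{210}}{6} \approx 1628.0 - 2.4152 i$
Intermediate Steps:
$t = - \frac{23}{6}$ ($t = \left(- \frac{1}{6}\right) 23 = - \frac{23}{6} \approx -3.8333$)
$S{\left(T \right)} = -4 + \sqrt{-2 + T}$ ($S{\left(T \right)} = -4 + \sqrt{T - 2} = -4 + \sqrt{-2 + T}$)
$29 \left(27 + 29\right) - S{\left(t \right)} = 29 \left(27 + 29\right) - \left(-4 + \sqrt{-2 - \frac{23}{6}}\right) = 29 \cdot 56 - \left(-4 + \sqrt{- \frac{35}{6}}\right) = 1624 - \left(-4 + \frac{i \sqrt{210}}{6}\right) = 1624 + \left(4 - \frac{i \sqrt{210}}{6}\right) = 1628 - \frac{i \sqrt{210}}{6}$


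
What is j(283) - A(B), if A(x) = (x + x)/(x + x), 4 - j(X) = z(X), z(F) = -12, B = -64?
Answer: 15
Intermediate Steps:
j(X) = 16 (j(X) = 4 - 1*(-12) = 4 + 12 = 16)
A(x) = 1 (A(x) = (2*x)/((2*x)) = (2*x)*(1/(2*x)) = 1)
j(283) - A(B) = 16 - 1*1 = 16 - 1 = 15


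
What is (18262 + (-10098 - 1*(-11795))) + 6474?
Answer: 26433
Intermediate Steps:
(18262 + (-10098 - 1*(-11795))) + 6474 = (18262 + (-10098 + 11795)) + 6474 = (18262 + 1697) + 6474 = 19959 + 6474 = 26433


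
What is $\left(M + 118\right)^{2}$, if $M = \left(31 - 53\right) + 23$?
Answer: $14161$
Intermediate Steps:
$M = 1$ ($M = -22 + 23 = 1$)
$\left(M + 118\right)^{2} = \left(1 + 118\right)^{2} = 119^{2} = 14161$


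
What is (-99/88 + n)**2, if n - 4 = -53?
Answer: 160801/64 ≈ 2512.5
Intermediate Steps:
n = -49 (n = 4 - 53 = -49)
(-99/88 + n)**2 = (-99/88 - 49)**2 = (-99*1/88 - 49)**2 = (-9/8 - 49)**2 = (-401/8)**2 = 160801/64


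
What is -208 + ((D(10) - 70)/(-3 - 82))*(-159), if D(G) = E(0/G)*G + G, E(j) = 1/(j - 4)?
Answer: -11047/34 ≈ -324.91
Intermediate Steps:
E(j) = 1/(-4 + j)
D(G) = 3*G/4 (D(G) = G/(-4 + 0/G) + G = G/(-4 + 0) + G = G/(-4) + G = -G/4 + G = 3*G/4)
-208 + ((D(10) - 70)/(-3 - 82))*(-159) = -208 + (((¾)*10 - 70)/(-3 - 82))*(-159) = -208 + ((15/2 - 70)/(-85))*(-159) = -208 - 125/2*(-1/85)*(-159) = -208 + (25/34)*(-159) = -208 - 3975/34 = -11047/34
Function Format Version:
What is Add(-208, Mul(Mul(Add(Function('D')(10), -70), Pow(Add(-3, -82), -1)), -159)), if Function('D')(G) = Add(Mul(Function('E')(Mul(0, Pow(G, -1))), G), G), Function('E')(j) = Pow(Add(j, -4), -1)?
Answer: Rational(-11047, 34) ≈ -324.91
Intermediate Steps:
Function('E')(j) = Pow(Add(-4, j), -1)
Function('D')(G) = Mul(Rational(3, 4), G) (Function('D')(G) = Add(Mul(Pow(Add(-4, Mul(0, Pow(G, -1))), -1), G), G) = Add(Mul(Pow(Add(-4, 0), -1), G), G) = Add(Mul(Pow(-4, -1), G), G) = Add(Mul(Rational(-1, 4), G), G) = Mul(Rational(3, 4), G))
Add(-208, Mul(Mul(Add(Function('D')(10), -70), Pow(Add(-3, -82), -1)), -159)) = Add(-208, Mul(Mul(Add(Mul(Rational(3, 4), 10), -70), Pow(Add(-3, -82), -1)), -159)) = Add(-208, Mul(Mul(Add(Rational(15, 2), -70), Pow(-85, -1)), -159)) = Add(-208, Mul(Mul(Rational(-125, 2), Rational(-1, 85)), -159)) = Add(-208, Mul(Rational(25, 34), -159)) = Add(-208, Rational(-3975, 34)) = Rational(-11047, 34)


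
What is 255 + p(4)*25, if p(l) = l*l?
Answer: 655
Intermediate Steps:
p(l) = l²
255 + p(4)*25 = 255 + 4²*25 = 255 + 16*25 = 255 + 400 = 655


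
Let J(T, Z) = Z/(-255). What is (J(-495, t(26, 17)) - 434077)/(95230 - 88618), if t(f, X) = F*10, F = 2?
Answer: -22137931/337212 ≈ -65.650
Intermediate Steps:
t(f, X) = 20 (t(f, X) = 2*10 = 20)
J(T, Z) = -Z/255 (J(T, Z) = Z*(-1/255) = -Z/255)
(J(-495, t(26, 17)) - 434077)/(95230 - 88618) = (-1/255*20 - 434077)/(95230 - 88618) = (-4/51 - 434077)/6612 = -22137931/51*1/6612 = -22137931/337212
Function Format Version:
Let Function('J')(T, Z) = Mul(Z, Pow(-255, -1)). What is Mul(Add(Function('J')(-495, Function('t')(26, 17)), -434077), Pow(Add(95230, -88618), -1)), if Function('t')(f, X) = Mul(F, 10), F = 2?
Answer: Rational(-22137931, 337212) ≈ -65.650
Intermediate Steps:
Function('t')(f, X) = 20 (Function('t')(f, X) = Mul(2, 10) = 20)
Function('J')(T, Z) = Mul(Rational(-1, 255), Z) (Function('J')(T, Z) = Mul(Z, Rational(-1, 255)) = Mul(Rational(-1, 255), Z))
Mul(Add(Function('J')(-495, Function('t')(26, 17)), -434077), Pow(Add(95230, -88618), -1)) = Mul(Add(Mul(Rational(-1, 255), 20), -434077), Pow(Add(95230, -88618), -1)) = Mul(Add(Rational(-4, 51), -434077), Pow(6612, -1)) = Mul(Rational(-22137931, 51), Rational(1, 6612)) = Rational(-22137931, 337212)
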